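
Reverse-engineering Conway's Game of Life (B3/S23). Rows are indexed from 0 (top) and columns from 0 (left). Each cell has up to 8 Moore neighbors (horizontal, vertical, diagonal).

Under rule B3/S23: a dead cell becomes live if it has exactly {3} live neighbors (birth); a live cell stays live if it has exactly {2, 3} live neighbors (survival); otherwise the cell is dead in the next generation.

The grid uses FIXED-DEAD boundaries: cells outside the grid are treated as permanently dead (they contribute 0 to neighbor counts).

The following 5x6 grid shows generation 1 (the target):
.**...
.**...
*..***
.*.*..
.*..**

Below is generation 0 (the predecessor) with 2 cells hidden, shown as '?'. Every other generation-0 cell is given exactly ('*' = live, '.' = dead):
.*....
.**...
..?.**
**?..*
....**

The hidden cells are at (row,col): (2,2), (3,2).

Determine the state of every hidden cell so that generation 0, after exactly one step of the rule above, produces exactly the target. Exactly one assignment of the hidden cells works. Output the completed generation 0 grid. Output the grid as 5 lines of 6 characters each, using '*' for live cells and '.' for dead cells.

Hidden generation-0 cells (in order): (2,2), (3,2).
A hidden cell only influences target cells in its own 3x3 neighborhood. Try each of the 2^2 = 4 assignments, step the completed generation 0 forward once under B3/S23, and compare with the target:
  (2,2)=. (3,2)=. -> step gives (2,2)='*' but target has '.' -> reject
  (2,2)=. (3,2)=* -> step reproduces the target at every cell -> ACCEPT
  (2,2)=* (3,2)=. -> step gives (1,3)='*' but target has '.' -> reject
  (2,2)=* (3,2)=* -> step gives (1,3)='*' but target has '.' -> reject
Unique solution: (2,2)=dead, (3,2)=live.
Check: live-neighbor counts of every cell in the completed generation 0:
223100
222222
354322
121354
232222
Applying B3/S23 to generation 0 with these counts gives:
.**...
.**...
*..***
.*.*..
.*..**
which matches the target exactly.

Answer: .*....
.**...
....**
***..*
....**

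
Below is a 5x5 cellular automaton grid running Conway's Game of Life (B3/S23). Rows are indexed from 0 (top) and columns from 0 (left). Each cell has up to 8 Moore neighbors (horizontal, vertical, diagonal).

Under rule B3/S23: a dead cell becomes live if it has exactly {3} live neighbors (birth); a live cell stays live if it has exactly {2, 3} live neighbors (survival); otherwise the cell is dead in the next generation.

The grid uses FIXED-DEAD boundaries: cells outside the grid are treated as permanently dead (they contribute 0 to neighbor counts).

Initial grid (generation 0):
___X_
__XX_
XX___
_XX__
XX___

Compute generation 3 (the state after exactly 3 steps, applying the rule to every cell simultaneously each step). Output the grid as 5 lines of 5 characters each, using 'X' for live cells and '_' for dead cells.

Answer: __X__
___XX
_X_XX
___X_
_XXX_

Derivation:
Simulating step by step:
Generation 0 (given above): 9 live cells
Generation 1: 11 live cells
__XX_
_XXX_
X__X_
__X__
XXX__
Generation 2: 10 live cells
_X_X_
_X__X
___X_
X_XX_
_XX__
Generation 3: 10 live cells
(generation 3 grid is the final answer)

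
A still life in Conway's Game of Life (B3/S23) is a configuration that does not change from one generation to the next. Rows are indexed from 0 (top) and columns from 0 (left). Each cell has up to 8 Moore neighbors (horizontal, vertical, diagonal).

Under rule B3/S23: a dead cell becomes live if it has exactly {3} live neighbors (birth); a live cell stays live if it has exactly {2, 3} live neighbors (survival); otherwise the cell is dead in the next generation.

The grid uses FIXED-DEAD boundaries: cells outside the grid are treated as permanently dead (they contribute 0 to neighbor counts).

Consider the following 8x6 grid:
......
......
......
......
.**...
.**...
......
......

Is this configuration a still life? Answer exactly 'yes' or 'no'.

Compute generation 1 and compare to generation 0 (given above):
Generation 1:
......
......
......
......
.**...
.**...
......
......
The grids are IDENTICAL -> still life.

Answer: yes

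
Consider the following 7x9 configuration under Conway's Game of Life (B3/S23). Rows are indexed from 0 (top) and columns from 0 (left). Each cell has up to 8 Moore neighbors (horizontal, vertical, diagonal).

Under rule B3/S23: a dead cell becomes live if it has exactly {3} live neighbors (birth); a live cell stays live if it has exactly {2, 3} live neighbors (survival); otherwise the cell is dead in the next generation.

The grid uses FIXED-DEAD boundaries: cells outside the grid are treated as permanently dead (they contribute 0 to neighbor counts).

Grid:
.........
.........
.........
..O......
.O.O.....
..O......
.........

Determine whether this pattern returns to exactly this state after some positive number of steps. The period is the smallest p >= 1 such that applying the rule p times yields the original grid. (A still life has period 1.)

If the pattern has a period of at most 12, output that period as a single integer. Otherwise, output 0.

Simulating and comparing each generation to the original:
Gen 0 (original, given above): 4 live cells
Gen 1: 4 live cells, MATCHES original -> period = 1

Answer: 1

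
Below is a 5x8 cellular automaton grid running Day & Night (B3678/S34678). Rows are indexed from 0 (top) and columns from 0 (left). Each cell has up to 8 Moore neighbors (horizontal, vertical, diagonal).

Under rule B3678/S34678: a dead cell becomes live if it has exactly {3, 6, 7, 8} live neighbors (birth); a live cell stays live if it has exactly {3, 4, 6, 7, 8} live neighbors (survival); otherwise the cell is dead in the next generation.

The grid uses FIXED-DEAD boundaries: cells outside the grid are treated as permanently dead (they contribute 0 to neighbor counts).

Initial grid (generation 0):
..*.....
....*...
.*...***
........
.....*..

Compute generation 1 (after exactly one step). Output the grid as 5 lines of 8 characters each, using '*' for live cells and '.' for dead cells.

Answer: ........
.....**.
........
.....*..
........

Derivation:
Simulating step by step:
Generation 0 (given above): 7 live cells
Generation 1: 3 live cells
(generation 1 grid is the final answer)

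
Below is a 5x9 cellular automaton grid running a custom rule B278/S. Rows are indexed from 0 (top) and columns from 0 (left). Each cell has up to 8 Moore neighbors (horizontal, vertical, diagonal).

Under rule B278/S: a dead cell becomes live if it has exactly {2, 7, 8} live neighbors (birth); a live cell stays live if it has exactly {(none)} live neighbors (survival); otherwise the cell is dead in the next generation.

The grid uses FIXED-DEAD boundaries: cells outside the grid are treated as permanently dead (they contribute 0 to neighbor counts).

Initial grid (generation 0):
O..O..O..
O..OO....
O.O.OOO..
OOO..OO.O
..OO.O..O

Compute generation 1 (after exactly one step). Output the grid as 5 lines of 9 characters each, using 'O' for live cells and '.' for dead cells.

Answer: .OO..O...
.......O.
.........
.........
O........

Derivation:
Simulating step by step:
Generation 0 (given above): 21 live cells
Generation 1: 5 live cells
(generation 1 grid is the final answer)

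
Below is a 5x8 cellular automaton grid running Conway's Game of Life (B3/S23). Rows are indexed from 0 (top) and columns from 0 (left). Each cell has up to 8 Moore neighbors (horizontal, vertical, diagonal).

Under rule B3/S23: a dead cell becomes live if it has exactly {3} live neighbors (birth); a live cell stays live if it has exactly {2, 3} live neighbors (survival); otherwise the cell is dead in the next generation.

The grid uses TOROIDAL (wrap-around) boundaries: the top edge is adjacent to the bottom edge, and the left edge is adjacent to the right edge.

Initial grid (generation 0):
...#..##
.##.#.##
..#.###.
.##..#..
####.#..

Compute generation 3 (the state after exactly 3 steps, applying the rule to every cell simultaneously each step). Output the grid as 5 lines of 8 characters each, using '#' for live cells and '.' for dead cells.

Simulating step by step:
Generation 0 (given above): 20 live cells
Generation 1: 12 live cells
........
###.#...
#...#..#
#.......
#..#.#.#
Generation 2: 15 live cells
..###..#
##.#...#
...#...#
.#..#.#.
#......#
Generation 3: 20 live cells
(generation 3 grid is the final answer)

Answer: ..###.#.
.#....##
.#.##.##
......#.
###.####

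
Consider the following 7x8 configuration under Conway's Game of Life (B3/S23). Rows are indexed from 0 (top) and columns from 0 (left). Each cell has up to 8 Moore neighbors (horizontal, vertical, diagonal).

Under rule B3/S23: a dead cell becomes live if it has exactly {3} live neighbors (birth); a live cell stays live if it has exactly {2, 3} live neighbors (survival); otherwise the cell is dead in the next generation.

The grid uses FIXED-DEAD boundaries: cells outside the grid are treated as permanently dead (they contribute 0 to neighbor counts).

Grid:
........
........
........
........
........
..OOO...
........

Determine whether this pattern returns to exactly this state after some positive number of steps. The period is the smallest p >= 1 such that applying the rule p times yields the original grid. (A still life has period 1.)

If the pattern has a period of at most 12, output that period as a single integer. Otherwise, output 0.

Answer: 2

Derivation:
Simulating and comparing each generation to the original:
Gen 0 (original, given above): 3 live cells
Gen 1: 3 live cells, differs from original
Gen 2: 3 live cells, MATCHES original -> period = 2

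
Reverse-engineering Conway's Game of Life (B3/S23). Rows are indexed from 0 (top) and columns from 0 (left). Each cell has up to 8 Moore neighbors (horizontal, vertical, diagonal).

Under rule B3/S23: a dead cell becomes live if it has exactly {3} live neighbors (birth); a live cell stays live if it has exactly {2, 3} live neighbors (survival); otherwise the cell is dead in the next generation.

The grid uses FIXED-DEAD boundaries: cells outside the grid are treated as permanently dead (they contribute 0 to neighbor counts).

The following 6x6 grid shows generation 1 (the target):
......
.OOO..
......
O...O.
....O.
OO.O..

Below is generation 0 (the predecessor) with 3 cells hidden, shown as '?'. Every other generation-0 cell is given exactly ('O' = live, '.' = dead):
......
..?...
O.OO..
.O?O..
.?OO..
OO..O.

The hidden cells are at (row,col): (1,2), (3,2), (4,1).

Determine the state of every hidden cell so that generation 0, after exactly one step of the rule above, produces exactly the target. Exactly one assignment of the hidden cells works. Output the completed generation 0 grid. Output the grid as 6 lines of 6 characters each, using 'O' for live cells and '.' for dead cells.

Answer: ......
..O...
O.OO..
.OOO..
.OOO..
OO..O.

Derivation:
Hidden generation-0 cells (in order): (1,2), (3,2), (4,1).
A hidden cell only influences target cells in its own 3x3 neighborhood. Try each of the 2^3 = 8 assignments, step the completed generation 0 forward once under B3/S23, and compare with the target:
  (1,2)=. (3,2)=. (4,1)=. -> step gives (1,1)='.' but target has 'O' -> reject
  (1,2)=. (3,2)=. (4,1)=O -> step gives (1,1)='.' but target has 'O' -> reject
  (1,2)=. (3,2)=O (4,1)=. -> step gives (1,1)='.' but target has 'O' -> reject
  (1,2)=. (3,2)=O (4,1)=O -> step gives (1,1)='.' but target has 'O' -> reject
  (1,2)=O (3,2)=. (4,1)=. -> step gives (2,3)='O' but target has '.' -> reject
  (1,2)=O (3,2)=. (4,1)=O -> step gives (2,3)='O' but target has '.' -> reject
  (1,2)=O (3,2)=O (4,1)=. -> step gives (3,0)='.' but target has 'O' -> reject
  (1,2)=O (3,2)=O (4,1)=O -> step reproduces the target at every cell -> ACCEPT
Unique solution: (1,2)=live, (3,2)=live, (4,1)=live.
Check: live-neighbor counts of every cell in the completed generation 0:
011100
132310
155420
357530
456431
234311
Applying B3/S23 to generation 0 with these counts gives:
......
.OOO..
......
O...O.
....O.
OO.O..
which matches the target exactly.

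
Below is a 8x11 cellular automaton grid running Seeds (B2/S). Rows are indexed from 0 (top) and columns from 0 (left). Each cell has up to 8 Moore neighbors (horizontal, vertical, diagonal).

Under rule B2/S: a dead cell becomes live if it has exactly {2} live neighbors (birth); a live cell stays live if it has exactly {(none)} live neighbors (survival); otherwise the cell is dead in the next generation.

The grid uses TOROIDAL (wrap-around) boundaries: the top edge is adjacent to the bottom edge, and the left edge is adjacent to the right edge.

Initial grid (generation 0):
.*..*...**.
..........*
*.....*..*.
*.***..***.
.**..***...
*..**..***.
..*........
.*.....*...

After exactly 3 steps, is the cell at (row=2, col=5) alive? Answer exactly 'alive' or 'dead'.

Answer: alive

Derivation:
Simulating step by step:
Generation 0 (given above): 29 live cells
Generation 1: 18 live cells
..*....*..*
.*...*.*...
..*.**.....
...........
...........
..........*
*...*.*..**
*..*.....*.
Generation 2: 20 live cells
...**....*.
*.......*..
.*.*.......
...***.....
...........
.....*.....
.*.*.*..*..
..*.****...
Generation 3: 14 live cells
.**.......*
.*.......**
*....*.....
...........
...*..*....
..*...*....
...........
.*.......*.

Cell (2,5) at generation 3: 1 -> alive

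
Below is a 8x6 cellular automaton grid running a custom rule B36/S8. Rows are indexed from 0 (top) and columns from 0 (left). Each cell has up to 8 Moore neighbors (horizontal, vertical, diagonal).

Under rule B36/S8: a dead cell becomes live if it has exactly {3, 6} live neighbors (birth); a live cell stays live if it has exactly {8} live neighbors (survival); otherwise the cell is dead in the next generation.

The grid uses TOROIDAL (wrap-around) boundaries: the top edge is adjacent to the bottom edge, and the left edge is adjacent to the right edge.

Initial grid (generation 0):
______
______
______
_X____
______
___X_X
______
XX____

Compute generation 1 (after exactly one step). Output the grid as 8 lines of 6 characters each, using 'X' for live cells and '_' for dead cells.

Answer: ______
______
______
______
______
______
X_____
______

Derivation:
Simulating step by step:
Generation 0 (given above): 5 live cells
Generation 1: 1 live cells
(generation 1 grid is the final answer)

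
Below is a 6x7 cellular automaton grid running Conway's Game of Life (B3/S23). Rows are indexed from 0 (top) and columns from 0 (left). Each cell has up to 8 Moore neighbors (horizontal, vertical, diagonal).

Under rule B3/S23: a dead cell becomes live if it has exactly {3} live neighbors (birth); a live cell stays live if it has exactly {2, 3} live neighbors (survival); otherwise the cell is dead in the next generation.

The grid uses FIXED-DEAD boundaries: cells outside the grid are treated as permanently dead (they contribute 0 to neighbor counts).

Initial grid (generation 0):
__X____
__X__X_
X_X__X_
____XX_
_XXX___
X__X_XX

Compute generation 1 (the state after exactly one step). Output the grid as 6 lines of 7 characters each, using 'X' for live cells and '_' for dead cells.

Simulating step by step:
Generation 0 (given above): 15 live cells
Generation 1: 15 live cells
(generation 1 grid is the final answer)

Answer: _______
__XX___
_X_X_XX
____XX_
_XXX__X
_X_XX__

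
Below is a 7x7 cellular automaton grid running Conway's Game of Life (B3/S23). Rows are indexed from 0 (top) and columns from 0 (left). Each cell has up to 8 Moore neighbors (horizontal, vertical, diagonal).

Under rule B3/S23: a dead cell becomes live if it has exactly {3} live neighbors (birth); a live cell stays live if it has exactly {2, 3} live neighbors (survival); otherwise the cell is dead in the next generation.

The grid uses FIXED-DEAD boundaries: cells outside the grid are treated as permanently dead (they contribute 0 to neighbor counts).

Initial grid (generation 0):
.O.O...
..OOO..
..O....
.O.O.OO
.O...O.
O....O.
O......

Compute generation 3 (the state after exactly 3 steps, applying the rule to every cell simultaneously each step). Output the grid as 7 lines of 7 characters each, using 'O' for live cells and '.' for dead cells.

Answer: ..O..O.
.....O.
.OO...O
..O.O.O
.O..O.O
.O.O.O.
.......

Derivation:
Simulating step by step:
Generation 0 (given above): 15 live cells
Generation 1: 16 live cells
...OO..
.O..O..
.O...O.
.O..OOO
OOO..O.
OO.....
.......
Generation 2: 18 live cells
...OO..
..OOOO.
OOO...O
....O.O
..O.OOO
O.O....
.......
Generation 3: 15 live cells
(generation 3 grid is the final answer)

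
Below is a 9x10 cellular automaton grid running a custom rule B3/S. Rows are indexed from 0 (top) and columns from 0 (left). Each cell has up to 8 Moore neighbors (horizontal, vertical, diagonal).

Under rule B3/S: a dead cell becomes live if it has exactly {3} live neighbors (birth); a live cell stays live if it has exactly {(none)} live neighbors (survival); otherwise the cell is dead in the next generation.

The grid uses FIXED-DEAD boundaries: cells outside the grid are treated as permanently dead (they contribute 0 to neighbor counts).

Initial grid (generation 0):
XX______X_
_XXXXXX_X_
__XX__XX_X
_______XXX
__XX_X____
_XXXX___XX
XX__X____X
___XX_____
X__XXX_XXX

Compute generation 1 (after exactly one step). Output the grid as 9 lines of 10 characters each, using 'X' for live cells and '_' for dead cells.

Simulating step by step:
Generation 0 (given above): 40 live cells
Generation 1: 18 live cells
(generation 1 grid is the final answer)

Answer: ___XXX_X__
X________X
_X________
____X_____
_X_____X__
X____X____
_____X__X_
XXX______X
__________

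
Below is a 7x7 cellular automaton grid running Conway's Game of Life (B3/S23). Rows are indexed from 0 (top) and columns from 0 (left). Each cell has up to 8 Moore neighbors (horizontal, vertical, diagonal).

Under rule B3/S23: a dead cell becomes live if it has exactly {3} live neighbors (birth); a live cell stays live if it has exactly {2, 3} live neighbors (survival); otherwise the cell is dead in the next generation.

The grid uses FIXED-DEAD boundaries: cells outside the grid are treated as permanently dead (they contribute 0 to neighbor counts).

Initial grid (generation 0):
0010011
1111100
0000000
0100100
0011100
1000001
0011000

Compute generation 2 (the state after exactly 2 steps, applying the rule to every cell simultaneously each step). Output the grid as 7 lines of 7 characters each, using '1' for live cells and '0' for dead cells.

Simulating step by step:
Generation 0 (given above): 17 live cells
Generation 1: 19 live cells
0010110
0111110
1000100
0010100
0111110
0100100
0000000
Generation 2: 11 live cells
(generation 2 grid is the final answer)

Answer: 0110010
0110000
0000000
0010000
0100010
0100110
0000000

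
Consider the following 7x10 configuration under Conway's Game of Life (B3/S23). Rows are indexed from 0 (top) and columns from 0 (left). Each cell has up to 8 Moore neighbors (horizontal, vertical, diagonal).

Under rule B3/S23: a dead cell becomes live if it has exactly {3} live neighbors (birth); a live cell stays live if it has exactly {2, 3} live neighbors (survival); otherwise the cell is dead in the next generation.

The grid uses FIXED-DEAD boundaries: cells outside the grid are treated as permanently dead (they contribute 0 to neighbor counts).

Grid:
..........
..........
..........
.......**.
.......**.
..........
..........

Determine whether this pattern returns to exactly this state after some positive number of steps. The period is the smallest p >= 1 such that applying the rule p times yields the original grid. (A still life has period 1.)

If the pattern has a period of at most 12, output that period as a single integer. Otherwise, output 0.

Answer: 1

Derivation:
Simulating and comparing each generation to the original:
Gen 0 (original, given above): 4 live cells
Gen 1: 4 live cells, MATCHES original -> period = 1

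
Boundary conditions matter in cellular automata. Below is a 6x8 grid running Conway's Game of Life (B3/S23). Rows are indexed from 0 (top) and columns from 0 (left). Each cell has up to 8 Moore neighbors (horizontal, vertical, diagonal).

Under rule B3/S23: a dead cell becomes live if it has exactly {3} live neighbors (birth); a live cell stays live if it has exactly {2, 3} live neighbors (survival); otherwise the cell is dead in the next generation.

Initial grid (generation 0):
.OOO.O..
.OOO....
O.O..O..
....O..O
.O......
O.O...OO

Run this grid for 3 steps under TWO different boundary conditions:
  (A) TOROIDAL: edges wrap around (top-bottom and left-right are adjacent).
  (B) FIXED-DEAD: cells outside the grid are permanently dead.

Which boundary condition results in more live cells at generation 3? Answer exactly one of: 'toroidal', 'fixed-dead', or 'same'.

Answer: toroidal

Derivation:
Under TOROIDAL boundary, generation 3:
OO..OOOO
OO..OO..
..O...O.
..O...O.
..O.....
.O...OOO
Population = 19

Under FIXED-DEAD boundary, generation 3:
........
.OO.....
O..O....
........
O.O.....
.O......
Population = 7

Comparison: toroidal=19, fixed-dead=7 -> toroidal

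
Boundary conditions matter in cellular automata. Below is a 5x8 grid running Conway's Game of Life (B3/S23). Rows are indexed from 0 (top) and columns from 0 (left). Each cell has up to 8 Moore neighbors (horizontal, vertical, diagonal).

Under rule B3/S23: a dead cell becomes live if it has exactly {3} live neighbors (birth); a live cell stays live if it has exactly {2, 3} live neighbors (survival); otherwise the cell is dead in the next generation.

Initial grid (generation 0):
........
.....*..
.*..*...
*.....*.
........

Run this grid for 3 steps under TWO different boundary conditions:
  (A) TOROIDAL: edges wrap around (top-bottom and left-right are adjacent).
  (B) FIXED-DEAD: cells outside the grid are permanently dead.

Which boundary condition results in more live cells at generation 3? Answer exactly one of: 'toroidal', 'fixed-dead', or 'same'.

Answer: same

Derivation:
Under TOROIDAL boundary, generation 3:
........
........
........
........
........
Population = 0

Under FIXED-DEAD boundary, generation 3:
........
........
........
........
........
Population = 0

Comparison: toroidal=0, fixed-dead=0 -> same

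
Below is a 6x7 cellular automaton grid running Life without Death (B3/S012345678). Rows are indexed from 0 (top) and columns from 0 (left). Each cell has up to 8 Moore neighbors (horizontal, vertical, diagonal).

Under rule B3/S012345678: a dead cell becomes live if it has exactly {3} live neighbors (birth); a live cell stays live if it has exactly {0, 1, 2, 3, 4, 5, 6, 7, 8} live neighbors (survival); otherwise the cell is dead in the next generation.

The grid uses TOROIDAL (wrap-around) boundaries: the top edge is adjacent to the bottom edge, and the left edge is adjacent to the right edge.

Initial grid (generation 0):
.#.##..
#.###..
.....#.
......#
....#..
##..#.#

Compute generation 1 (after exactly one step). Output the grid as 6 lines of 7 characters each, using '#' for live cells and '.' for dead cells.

Simulating step by step:
Generation 0 (given above): 14 live cells
Generation 1: 23 live cells
(generation 1 grid is the final answer)

Answer: .#.##.#
######.
...####
.....##
....#.#
###.#.#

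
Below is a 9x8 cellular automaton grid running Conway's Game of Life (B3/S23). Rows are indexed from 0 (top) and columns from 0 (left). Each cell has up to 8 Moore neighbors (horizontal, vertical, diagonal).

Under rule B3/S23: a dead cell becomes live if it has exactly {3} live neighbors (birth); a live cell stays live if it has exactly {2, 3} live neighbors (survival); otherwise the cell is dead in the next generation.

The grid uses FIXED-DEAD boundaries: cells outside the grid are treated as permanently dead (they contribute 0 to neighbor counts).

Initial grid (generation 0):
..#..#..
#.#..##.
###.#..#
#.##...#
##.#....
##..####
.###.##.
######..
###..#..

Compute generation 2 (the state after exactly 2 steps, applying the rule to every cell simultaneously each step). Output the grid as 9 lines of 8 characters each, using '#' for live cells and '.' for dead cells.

Answer: .#..#.#.
#..#...#
.#......
...#....
....#.#.
.......#
........
........
........

Derivation:
Simulating step by step:
Generation 0 (given above): 39 live cells
Generation 1: 20 live cells
.#...##.
#.#.###.
#...##.#
....#...
...#.#.#
.......#
.......#
........
#....#..
Generation 2: 11 live cells
(generation 2 grid is the final answer)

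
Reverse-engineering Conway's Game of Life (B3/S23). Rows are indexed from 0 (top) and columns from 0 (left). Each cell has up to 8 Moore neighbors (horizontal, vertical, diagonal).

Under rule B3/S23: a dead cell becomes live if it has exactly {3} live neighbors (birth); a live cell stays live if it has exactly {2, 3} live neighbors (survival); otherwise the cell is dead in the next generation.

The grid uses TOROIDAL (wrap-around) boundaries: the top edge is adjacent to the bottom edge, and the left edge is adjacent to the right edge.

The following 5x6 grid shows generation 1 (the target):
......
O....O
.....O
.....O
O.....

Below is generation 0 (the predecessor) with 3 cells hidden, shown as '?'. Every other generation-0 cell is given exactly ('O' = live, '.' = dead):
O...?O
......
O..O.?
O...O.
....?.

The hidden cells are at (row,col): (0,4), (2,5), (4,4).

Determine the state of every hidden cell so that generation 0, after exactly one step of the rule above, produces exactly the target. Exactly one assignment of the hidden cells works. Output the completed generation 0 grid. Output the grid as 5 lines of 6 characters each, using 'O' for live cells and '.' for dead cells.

Answer: O....O
......
O..O..
O...O.
......

Derivation:
Hidden generation-0 cells (in order): (0,4), (2,5), (4,4).
A hidden cell only influences target cells in its own 3x3 neighborhood. Try each of the 2^3 = 8 assignments, step the completed generation 0 forward once under B3/S23, and compare with the target:
  (0,4)=. (2,5)=. (4,4)=. -> step reproduces the target at every cell -> ACCEPT
  (0,4)=. (2,5)=. (4,4)=O -> step gives (0,5)='O' but target has '.' -> reject
  (0,4)=. (2,5)=O (4,4)=. -> step gives (1,0)='.' but target has 'O' -> reject
  (0,4)=. (2,5)=O (4,4)=O -> step gives (0,5)='O' but target has '.' -> reject
  (0,4)=O (2,5)=. (4,4)=. -> step gives (0,5)='O' but target has '.' -> reject
  (0,4)=O (2,5)=. (4,4)=O -> step gives (0,4)='O' but target has '.' -> reject
  (0,4)=O (2,5)=O (4,4)=. -> step gives (0,5)='O' but target has '.' -> reject
  (0,4)=O (2,5)=O (4,4)=O -> step gives (0,4)='O' but target has '.' -> reject
Unique solution: (0,4)=dead, (2,5)=dead, (4,4)=dead.
Check: live-neighbor counts of every cell in the completed generation 0:
110011
321123
121123
121213
320124
Applying B3/S23 to generation 0 with these counts gives:
......
O....O
.....O
.....O
O.....
which matches the target exactly.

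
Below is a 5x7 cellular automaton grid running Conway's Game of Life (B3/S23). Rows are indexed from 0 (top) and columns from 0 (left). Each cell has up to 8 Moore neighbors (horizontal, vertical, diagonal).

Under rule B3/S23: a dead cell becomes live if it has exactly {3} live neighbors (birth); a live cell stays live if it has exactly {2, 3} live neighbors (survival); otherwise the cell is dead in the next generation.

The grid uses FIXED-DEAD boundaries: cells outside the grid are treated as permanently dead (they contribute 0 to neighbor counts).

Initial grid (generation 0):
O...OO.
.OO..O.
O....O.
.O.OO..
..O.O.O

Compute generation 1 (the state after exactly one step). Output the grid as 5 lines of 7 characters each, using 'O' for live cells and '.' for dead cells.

Simulating step by step:
Generation 0 (given above): 14 live cells
Generation 1: 17 live cells
(generation 1 grid is the final answer)

Answer: .O..OO.
OO...OO
O..O.O.
.OOOO..
..O.OO.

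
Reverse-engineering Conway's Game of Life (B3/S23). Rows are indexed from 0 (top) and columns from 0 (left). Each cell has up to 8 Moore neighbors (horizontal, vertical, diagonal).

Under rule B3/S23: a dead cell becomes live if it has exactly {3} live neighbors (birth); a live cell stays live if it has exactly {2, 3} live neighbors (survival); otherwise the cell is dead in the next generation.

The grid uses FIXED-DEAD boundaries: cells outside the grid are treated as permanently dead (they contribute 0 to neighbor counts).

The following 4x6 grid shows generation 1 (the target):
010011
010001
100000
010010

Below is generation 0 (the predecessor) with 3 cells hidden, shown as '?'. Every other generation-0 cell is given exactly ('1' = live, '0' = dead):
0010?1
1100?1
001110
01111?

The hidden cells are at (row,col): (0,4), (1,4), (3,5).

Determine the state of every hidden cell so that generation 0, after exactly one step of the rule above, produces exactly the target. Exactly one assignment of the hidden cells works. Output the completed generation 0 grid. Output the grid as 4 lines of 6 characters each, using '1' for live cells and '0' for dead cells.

Answer: 001001
110011
001110
011110

Derivation:
Hidden generation-0 cells (in order): (0,4), (1,4), (3,5).
A hidden cell only influences target cells in its own 3x3 neighborhood. Try each of the 2^3 = 8 assignments, step the completed generation 0 forward once under B3/S23, and compare with the target:
  (0,4)=0 (1,4)=0 (3,5)=0 -> step gives (0,4)='0' but target has '1' -> reject
  (0,4)=0 (1,4)=0 (3,5)=1 -> step gives (0,4)='0' but target has '1' -> reject
  (0,4)=0 (1,4)=1 (3,5)=0 -> step reproduces the target at every cell -> ACCEPT
  (0,4)=0 (1,4)=1 (3,5)=1 -> step gives (3,4)='0' but target has '1' -> reject
  (0,4)=1 (1,4)=0 (3,5)=0 -> step gives (2,5)='1' but target has '0' -> reject
  (0,4)=1 (1,4)=0 (3,5)=1 -> step gives (3,4)='0' but target has '1' -> reject
  (0,4)=1 (1,4)=1 (3,5)=0 -> step gives (0,3)='1' but target has '0' -> reject
  (0,4)=1 (1,4)=1 (3,5)=1 -> step gives (0,3)='1' but target has '0' -> reject
Unique solution: (0,4)=dead, (1,4)=live, (3,5)=dead.
Check: live-neighbor counts of every cell in the completed generation 0:
231232
134543
355654
124532
Applying B3/S23 to generation 0 with these counts gives:
010011
010001
100000
010010
which matches the target exactly.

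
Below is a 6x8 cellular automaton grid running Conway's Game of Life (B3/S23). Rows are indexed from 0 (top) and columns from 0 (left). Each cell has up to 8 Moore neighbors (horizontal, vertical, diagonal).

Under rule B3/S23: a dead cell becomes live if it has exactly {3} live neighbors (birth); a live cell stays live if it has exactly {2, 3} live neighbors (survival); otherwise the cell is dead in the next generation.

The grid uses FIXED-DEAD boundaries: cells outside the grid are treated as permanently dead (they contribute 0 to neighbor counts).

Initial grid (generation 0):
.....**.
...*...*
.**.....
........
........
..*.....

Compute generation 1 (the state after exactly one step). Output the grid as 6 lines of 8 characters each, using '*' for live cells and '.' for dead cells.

Simulating step by step:
Generation 0 (given above): 7 live cells
Generation 1: 4 live cells
(generation 1 grid is the final answer)

Answer: ......*.
..*...*.
..*.....
........
........
........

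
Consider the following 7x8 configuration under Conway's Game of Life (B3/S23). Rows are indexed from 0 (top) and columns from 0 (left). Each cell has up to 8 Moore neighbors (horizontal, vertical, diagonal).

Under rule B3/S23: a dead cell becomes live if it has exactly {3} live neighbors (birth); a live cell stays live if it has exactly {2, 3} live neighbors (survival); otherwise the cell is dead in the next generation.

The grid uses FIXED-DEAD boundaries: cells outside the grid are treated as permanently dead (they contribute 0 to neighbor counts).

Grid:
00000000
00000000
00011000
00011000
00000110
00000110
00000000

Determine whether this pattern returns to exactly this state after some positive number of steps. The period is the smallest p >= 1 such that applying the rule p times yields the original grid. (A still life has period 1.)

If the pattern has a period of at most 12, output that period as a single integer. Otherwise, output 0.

Answer: 2

Derivation:
Simulating and comparing each generation to the original:
Gen 0 (original, given above): 8 live cells
Gen 1: 6 live cells, differs from original
Gen 2: 8 live cells, MATCHES original -> period = 2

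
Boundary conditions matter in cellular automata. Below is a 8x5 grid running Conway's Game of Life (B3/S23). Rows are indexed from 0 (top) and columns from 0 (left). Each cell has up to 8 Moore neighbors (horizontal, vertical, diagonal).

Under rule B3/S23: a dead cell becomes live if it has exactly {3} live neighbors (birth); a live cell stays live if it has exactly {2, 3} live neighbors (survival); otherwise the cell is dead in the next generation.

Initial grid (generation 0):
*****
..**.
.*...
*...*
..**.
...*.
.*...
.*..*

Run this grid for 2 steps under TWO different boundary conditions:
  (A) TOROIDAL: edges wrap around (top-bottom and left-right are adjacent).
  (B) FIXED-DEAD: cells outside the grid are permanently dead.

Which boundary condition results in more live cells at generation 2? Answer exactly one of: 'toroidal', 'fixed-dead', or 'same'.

Answer: toroidal

Derivation:
Under TOROIDAL boundary, generation 2:
.....
*****
.....
.....
*....
.*.**
...**
.....
Population = 11

Under FIXED-DEAD boundary, generation 2:
.....
*...*
*...*
.....
.*..*
....*
.....
.....
Population = 7

Comparison: toroidal=11, fixed-dead=7 -> toroidal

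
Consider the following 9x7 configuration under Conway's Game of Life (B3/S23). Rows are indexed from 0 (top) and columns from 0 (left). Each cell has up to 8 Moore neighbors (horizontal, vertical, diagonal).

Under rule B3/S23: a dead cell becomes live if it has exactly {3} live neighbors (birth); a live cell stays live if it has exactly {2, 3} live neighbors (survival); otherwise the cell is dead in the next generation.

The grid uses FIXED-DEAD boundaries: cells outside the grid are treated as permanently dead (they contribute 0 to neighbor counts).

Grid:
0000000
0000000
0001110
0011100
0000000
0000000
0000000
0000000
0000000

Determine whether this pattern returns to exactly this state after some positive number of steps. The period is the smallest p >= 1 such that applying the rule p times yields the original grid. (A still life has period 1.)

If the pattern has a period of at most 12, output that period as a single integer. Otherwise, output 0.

Answer: 2

Derivation:
Simulating and comparing each generation to the original:
Gen 0 (original, given above): 6 live cells
Gen 1: 6 live cells, differs from original
Gen 2: 6 live cells, MATCHES original -> period = 2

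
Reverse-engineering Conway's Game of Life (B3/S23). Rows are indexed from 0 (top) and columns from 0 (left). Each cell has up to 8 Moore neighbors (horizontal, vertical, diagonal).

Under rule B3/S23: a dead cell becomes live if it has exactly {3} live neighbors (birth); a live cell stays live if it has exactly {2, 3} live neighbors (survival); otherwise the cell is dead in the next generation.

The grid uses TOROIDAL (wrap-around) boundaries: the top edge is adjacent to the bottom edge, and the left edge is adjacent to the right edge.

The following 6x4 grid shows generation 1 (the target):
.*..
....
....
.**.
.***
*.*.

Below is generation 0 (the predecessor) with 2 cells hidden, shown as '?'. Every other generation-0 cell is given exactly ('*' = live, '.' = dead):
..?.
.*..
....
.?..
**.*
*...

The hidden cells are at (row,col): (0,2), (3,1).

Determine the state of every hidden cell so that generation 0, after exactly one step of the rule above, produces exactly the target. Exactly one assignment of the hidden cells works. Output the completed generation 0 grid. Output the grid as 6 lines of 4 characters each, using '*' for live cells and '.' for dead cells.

Answer: ..*.
.*..
....
.*..
**.*
*...

Derivation:
Hidden generation-0 cells (in order): (0,2), (3,1).
A hidden cell only influences target cells in its own 3x3 neighborhood. Try each of the 2^2 = 4 assignments, step the completed generation 0 forward once under B3/S23, and compare with the target:
  (0,2)=. (3,1)=. -> step gives (0,1)='.' but target has '*' -> reject
  (0,2)=. (3,1)=* -> step gives (0,1)='.' but target has '*' -> reject
  (0,2)=* (3,1)=. -> step gives (3,0)='*' but target has '.' -> reject
  (0,2)=* (3,1)=* -> step reproduces the target at every cell -> ACCEPT
Unique solution: (0,2)=live, (3,1)=live.
Check: live-neighbor counts of every cell in the completed generation 0:
2312
1121
2220
4232
4332
3434
Applying B3/S23 to generation 0 with these counts gives:
.*..
....
....
.**.
.***
*.*.
which matches the target exactly.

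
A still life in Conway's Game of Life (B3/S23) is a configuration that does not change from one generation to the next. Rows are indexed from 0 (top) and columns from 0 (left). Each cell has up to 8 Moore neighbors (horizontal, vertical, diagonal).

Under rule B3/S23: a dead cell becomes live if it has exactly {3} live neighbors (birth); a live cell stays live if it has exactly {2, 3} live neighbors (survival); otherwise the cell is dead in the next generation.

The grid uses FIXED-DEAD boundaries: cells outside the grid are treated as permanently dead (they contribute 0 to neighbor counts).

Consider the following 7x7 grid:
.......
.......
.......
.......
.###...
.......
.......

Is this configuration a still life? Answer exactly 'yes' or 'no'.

Answer: no

Derivation:
Compute generation 1 and compare to generation 0 (given above):
Generation 1:
.......
.......
.......
..#....
..#....
..#....
.......
Cell (3,2) differs: gen0=0 vs gen1=1 -> NOT a still life.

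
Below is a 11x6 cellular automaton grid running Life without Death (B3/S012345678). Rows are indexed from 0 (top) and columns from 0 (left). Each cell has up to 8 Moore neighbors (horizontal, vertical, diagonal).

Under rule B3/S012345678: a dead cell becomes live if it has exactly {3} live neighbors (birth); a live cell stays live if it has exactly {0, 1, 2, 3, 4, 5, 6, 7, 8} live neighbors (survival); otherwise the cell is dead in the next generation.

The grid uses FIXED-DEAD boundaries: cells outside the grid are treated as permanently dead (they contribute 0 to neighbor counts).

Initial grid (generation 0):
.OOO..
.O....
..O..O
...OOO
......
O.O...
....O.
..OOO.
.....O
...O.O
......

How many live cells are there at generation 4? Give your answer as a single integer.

Answer: 37

Derivation:
Simulating step by step:
Generation 0 (given above): 18 live cells
Generation 1: 27 live cells
.OOO..
.O.O..
..OO.O
...OOO
...OO.
O.O...
.OO.O.
..OOOO
..O..O
...OOO
......
Generation 2: 32 live cells
.OOO..
.O.O..
..OO.O
...OOO
..OOOO
O.O.O.
.OO.OO
..OOOO
..O..O
...OOO
....O.
Generation 3: 35 live cells
.OOO..
.O.O..
..OO.O
...OOO
.OOOOO
O.O.O.
.OO.OO
..OOOO
..O..O
...OOO
...OOO
Generation 4: 37 live cells
.OOO..
.O.O..
..OO.O
.O.OOO
.OOOOO
O.O.O.
.OO.OO
..OOOO
..O..O
..OOOO
...OOO
Population at generation 4: 37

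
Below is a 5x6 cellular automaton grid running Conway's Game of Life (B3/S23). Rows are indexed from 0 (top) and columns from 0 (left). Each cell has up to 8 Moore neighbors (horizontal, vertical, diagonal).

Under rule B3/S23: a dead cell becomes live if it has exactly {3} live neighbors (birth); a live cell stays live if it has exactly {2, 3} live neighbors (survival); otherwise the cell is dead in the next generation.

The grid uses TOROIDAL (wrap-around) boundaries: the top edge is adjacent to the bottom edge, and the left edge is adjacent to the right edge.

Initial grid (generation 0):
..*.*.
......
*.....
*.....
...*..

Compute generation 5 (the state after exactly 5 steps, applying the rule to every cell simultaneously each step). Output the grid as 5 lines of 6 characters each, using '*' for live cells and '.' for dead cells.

Simulating step by step:
Generation 0 (given above): 5 live cells
Generation 1: 2 live cells
...*..
......
......
......
...*..
Generation 2: 0 live cells
......
......
......
......
......
Generation 3: 0 live cells
......
......
......
......
......
Generation 4: 0 live cells
......
......
......
......
......
Generation 5: 0 live cells
(generation 5 grid is the final answer)

Answer: ......
......
......
......
......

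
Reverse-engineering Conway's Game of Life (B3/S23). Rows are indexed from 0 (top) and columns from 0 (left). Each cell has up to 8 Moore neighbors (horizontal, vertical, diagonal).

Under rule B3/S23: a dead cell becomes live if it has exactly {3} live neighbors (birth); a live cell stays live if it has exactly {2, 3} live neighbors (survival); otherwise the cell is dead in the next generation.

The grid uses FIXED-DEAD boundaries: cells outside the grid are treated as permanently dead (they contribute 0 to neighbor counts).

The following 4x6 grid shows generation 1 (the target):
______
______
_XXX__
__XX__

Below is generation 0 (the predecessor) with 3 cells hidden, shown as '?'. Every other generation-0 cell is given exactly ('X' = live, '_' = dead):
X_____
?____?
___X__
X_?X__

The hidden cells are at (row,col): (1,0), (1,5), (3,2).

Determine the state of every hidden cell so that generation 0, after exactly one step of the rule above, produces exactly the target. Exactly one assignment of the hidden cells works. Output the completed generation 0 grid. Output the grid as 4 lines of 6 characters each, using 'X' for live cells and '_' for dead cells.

Answer: X_____
X_____
___X__
X_XX__

Derivation:
Hidden generation-0 cells (in order): (1,0), (1,5), (3,2).
A hidden cell only influences target cells in its own 3x3 neighborhood. Try each of the 2^3 = 8 assignments, step the completed generation 0 forward once under B3/S23, and compare with the target:
  (1,0)=_ (1,5)=_ (3,2)=_ -> step gives (2,1)='_' but target has 'X' -> reject
  (1,0)=_ (1,5)=_ (3,2)=X -> step gives (2,1)='_' but target has 'X' -> reject
  (1,0)=_ (1,5)=X (3,2)=_ -> step gives (2,1)='_' but target has 'X' -> reject
  (1,0)=_ (1,5)=X (3,2)=X -> step gives (2,1)='_' but target has 'X' -> reject
  (1,0)=X (1,5)=_ (3,2)=_ -> step gives (2,1)='_' but target has 'X' -> reject
  (1,0)=X (1,5)=_ (3,2)=X -> step reproduces the target at every cell -> ACCEPT
  (1,0)=X (1,5)=X (3,2)=_ -> step gives (2,1)='_' but target has 'X' -> reject
  (1,0)=X (1,5)=X (3,2)=X -> step gives (2,4)='X' but target has '_' -> reject
Unique solution: (1,0)=live, (1,5)=dead, (3,2)=live.
Check: live-neighbor counts of every cell in the completed generation 0:
120000
121110
233220
022220
Applying B3/S23 to generation 0 with these counts gives:
______
______
_XXX__
__XX__
which matches the target exactly.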